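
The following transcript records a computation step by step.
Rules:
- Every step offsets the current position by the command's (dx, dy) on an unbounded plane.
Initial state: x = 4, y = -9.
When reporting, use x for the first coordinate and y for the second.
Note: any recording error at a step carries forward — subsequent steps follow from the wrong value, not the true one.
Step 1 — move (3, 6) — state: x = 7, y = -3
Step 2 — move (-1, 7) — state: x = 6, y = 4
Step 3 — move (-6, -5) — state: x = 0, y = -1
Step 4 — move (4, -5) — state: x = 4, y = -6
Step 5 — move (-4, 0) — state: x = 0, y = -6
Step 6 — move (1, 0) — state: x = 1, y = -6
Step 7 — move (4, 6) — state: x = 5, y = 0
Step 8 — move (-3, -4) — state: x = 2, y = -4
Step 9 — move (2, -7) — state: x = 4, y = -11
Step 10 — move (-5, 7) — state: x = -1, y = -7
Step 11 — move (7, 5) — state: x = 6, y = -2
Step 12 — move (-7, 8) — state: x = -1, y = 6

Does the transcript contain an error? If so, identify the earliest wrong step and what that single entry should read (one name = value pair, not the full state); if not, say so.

Step 1: x = 4 + (3) = 7, y = -9 + (6) = -3 — exactly as logged.
Step 2: x = 7 + (-1) = 6, y = -3 + (7) = 4 — same as recorded.
Step 3: x = 6 + (-6) = 0, y = 4 + (-5) = -1 — consistent with the transcript.
Step 4: x = 0 + (4) = 4, y = -1 + (-5) = -6 — checks out.
Step 5: x = 4 + (-4) = 0, y = -6 + (0) = -6 — same as recorded.
Step 6: x = 0 + (1) = 1, y = -6 + (0) = -6 — in agreement.
Step 7: x = 1 + (4) = 5, y = -6 + (6) = 0 — agrees with the transcript.
Step 8: x = 5 + (-3) = 2, y = 0 + (-4) = -4 — confirmed correct.
Step 9: x = 2 + (2) = 4, y = -4 + (-7) = -11 — exactly as logged.
Step 10: x = 4 + (-5) = -1, y = -11 + (7) = -4 — this is not what the transcript shows.
So the first discrepancy is step 10, where the right value is y = -4.

step 10, y = -4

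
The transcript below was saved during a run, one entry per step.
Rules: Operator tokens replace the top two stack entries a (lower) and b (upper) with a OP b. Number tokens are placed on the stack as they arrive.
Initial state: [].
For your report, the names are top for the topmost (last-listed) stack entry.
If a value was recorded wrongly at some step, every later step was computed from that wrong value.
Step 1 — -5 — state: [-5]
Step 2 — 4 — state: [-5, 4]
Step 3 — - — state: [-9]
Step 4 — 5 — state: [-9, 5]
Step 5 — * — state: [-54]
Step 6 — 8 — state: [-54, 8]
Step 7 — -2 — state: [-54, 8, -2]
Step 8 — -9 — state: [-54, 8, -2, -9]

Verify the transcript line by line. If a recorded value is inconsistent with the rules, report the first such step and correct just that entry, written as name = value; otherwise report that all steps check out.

Recomputing the run from the initial state:
step 1: [-5]
step 2: [-5, 4]
step 3: [-9]
step 4: [-9, 5]
step 5: [-45]
step 6: [-45, 8]
step 7: [-45, 8, -2]
step 8: [-45, 8, -2, -9]
The first disagreement with the transcript is at step 5, where the value should be top = -45.

step 5, top = -45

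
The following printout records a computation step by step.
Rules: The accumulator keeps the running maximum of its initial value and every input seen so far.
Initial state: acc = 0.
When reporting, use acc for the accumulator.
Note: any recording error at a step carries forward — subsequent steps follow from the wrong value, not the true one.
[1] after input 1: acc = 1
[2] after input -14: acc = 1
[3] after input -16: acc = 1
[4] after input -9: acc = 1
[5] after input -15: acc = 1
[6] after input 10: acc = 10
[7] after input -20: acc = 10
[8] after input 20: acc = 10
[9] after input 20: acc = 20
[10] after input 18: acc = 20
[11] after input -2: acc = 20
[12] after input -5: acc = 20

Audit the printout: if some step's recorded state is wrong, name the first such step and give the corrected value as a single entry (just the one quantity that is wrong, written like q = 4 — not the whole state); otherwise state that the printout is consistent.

step 8, acc = 20

Recomputing the run from the initial state:
step 1: acc = 1
step 2: acc = 1
step 3: acc = 1
step 4: acc = 1
step 5: acc = 1
step 6: acc = 10
step 7: acc = 10
step 8: acc = 20
step 9: acc = 20
step 10: acc = 20
step 11: acc = 20
step 12: acc = 20
The first disagreement with the printout is at step 8, where the value should be acc = 20.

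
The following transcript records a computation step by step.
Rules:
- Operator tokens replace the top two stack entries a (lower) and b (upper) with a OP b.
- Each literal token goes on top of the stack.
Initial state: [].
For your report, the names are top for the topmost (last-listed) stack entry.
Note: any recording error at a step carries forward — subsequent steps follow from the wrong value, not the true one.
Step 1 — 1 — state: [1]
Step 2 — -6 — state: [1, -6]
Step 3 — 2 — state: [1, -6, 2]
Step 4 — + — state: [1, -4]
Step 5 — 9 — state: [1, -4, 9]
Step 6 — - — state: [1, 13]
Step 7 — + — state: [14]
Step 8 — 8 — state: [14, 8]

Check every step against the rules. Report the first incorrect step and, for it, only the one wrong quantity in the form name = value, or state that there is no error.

step 6, top = -13

Recomputing the run from the initial state:
step 1: [1]
step 2: [1, -6]
step 3: [1, -6, 2]
step 4: [1, -4]
step 5: [1, -4, 9]
step 6: [1, -13]
step 7: [-12]
step 8: [-12, 8]
The first disagreement with the transcript is at step 6, where the value should be top = -13.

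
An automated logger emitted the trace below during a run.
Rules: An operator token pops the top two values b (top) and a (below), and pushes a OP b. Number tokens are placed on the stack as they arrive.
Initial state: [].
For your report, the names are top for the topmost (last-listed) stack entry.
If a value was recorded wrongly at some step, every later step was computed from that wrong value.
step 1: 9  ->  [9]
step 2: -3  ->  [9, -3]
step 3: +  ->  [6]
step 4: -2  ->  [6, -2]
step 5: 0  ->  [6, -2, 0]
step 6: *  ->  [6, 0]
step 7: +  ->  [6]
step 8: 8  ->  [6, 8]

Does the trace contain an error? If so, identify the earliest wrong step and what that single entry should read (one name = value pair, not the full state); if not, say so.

no error

Step 1: push 9: top = 9 — agrees with the trace.
Step 2: push -3: top = -3 — in agreement.
Step 3: 9 + -3 = 6 — checks out.
Step 4: push -2: top = -2 — same as recorded.
Step 5: push 0: top = 0 — agrees with the trace.
Step 6: -2 * 0 = 0 — checks out.
Step 7: 6 + 0 = 6 — same as recorded.
Step 8: push 8: top = 8 — exactly as logged.
All steps check out; nothing to correct.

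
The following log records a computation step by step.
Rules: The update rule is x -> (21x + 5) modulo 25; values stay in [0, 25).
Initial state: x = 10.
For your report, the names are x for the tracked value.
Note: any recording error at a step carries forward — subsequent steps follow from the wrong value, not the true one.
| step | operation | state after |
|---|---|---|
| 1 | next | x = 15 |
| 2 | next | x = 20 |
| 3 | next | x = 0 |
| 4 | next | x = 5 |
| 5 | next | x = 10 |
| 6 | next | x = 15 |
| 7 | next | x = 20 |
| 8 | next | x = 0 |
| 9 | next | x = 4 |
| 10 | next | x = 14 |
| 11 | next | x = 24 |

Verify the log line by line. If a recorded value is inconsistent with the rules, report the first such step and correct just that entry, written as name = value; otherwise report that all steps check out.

step 9, x = 5

Recomputing the run from the initial state:
step 1: x = 15
step 2: x = 20
step 3: x = 0
step 4: x = 5
step 5: x = 10
step 6: x = 15
step 7: x = 20
step 8: x = 0
step 9: x = 5
step 10: x = 10
step 11: x = 15
The first disagreement with the log is at step 9, where the value should be x = 5.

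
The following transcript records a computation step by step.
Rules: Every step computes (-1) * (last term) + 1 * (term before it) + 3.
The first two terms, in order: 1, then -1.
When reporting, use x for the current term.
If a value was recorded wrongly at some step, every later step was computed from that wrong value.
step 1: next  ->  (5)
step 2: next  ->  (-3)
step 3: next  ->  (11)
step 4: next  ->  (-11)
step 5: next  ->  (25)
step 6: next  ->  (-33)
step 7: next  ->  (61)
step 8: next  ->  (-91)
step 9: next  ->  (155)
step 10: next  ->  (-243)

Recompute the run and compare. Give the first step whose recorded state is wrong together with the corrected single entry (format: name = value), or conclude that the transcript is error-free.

Recomputing the run from the initial state:
step 1: x = 5
step 2: x = -3
step 3: x = 11
step 4: x = -11
step 5: x = 25
step 6: x = -33
step 7: x = 61
step 8: x = -91
step 9: x = 155
step 10: x = -243
This matches the transcript at every step.

no error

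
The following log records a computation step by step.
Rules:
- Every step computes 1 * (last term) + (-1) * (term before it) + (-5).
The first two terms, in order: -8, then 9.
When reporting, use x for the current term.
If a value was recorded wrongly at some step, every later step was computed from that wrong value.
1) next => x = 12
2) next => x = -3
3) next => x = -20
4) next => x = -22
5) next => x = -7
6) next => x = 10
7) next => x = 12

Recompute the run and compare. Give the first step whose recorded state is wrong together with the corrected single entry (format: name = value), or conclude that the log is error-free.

Recomputing the run from the initial state:
step 1: x = 12
step 2: x = -2
step 3: x = -19
step 4: x = -22
step 5: x = -8
step 6: x = 9
step 7: x = 12
The first disagreement with the log is at step 2, where the value should be x = -2.

step 2, x = -2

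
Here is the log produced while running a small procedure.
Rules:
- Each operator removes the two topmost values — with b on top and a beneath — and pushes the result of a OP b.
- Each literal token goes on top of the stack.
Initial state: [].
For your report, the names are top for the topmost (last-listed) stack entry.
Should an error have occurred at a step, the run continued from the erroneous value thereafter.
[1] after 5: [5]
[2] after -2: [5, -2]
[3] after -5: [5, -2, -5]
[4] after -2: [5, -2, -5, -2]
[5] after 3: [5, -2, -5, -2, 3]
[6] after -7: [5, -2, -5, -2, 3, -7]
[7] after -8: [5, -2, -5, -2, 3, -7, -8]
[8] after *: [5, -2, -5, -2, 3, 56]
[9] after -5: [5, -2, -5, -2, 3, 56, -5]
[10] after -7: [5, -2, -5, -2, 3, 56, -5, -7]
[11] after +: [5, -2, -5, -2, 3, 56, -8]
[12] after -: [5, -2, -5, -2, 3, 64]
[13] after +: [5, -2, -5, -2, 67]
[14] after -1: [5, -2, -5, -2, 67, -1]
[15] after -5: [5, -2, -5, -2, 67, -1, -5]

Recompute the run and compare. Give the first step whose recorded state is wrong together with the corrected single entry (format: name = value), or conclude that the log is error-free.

step 11, top = -12

step 1: push 5: top = 5 -> checks out
step 2: push -2: top = -2 -> checks out
step 3: push -5: top = -5 -> no discrepancy
step 4: push -2: top = -2 -> confirmed correct
step 5: push 3: top = 3 -> agrees with the log
step 6: push -7: top = -7 -> consistent with the log
step 7: push -8: top = -8 -> verified
step 8: -7 * -8 = 56 -> no discrepancy
step 9: push -5: top = -5 -> exactly as logged
step 10: push -7: top = -7 -> exactly as logged
step 11: -5 + -7 = -12 -> first mismatch against the log
That makes step 11 the first incorrect line — top = -12 is what it should show.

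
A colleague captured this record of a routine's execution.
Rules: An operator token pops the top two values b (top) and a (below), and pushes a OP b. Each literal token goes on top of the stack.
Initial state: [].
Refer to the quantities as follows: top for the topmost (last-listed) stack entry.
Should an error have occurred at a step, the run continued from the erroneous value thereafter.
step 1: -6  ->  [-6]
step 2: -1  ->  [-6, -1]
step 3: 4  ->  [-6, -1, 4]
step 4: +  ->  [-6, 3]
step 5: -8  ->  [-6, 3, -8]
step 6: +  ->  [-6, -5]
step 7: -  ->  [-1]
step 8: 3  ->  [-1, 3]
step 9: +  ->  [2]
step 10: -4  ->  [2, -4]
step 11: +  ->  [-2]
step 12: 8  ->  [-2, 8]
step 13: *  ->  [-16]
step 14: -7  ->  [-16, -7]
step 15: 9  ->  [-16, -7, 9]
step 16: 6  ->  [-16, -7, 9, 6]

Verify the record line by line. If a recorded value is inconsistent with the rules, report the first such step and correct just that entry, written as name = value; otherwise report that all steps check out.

no error

Step 1: push -6: top = -6 — checks out.
Step 2: push -1: top = -1 — in agreement.
Step 3: push 4: top = 4 — in agreement.
Step 4: -1 + 4 = 3 — checks out.
Step 5: push -8: top = -8 — same as recorded.
Step 6: 3 + -8 = -5 — in agreement.
Step 7: -6 - -5 = -1 — checks out.
Step 8: push 3: top = 3 — matches.
Step 9: -1 + 3 = 2 — confirmed correct.
Step 10: push -4: top = -4 — confirmed correct.
Step 11: 2 + -4 = -2 — in agreement.
Step 12: push 8: top = 8 — in agreement.
Step 13: -2 * 8 = -16 — checks out.
Step 14: push -7: top = -7 — same as recorded.
Step 15: push 9: top = 9 — consistent with the record.
Step 16: push 6: top = 6 — exactly as logged.
All steps check out; nothing to correct.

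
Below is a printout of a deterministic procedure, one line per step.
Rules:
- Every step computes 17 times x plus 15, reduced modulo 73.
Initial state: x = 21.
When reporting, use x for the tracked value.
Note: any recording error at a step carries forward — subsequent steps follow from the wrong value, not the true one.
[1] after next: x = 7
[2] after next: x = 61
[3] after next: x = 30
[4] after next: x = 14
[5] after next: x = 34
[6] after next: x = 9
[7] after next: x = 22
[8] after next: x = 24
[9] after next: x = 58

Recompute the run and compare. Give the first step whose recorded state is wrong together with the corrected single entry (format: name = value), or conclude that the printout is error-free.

Recomputing the run from the initial state:
step 1: x = 7
step 2: x = 61
step 3: x = 30
step 4: x = 14
step 5: x = 34
step 6: x = 9
step 7: x = 22
step 8: x = 24
step 9: x = 58
This matches the printout at every step.

no error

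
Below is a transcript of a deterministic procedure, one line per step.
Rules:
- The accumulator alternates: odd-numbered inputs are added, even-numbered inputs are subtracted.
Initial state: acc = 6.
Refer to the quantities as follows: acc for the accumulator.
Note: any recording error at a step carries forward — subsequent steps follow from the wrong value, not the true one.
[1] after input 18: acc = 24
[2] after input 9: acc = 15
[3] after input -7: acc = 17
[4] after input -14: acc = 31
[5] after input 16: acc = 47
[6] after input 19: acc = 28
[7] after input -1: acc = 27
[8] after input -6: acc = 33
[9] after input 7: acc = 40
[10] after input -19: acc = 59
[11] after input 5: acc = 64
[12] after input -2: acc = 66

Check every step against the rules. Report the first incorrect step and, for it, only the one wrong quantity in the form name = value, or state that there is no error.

Recomputing the run from the initial state:
step 1: acc = 24
step 2: acc = 15
step 3: acc = 8
step 4: acc = 22
step 5: acc = 38
step 6: acc = 19
step 7: acc = 18
step 8: acc = 24
step 9: acc = 31
step 10: acc = 50
step 11: acc = 55
step 12: acc = 57
The first disagreement with the transcript is at step 3, where the value should be acc = 8.

step 3, acc = 8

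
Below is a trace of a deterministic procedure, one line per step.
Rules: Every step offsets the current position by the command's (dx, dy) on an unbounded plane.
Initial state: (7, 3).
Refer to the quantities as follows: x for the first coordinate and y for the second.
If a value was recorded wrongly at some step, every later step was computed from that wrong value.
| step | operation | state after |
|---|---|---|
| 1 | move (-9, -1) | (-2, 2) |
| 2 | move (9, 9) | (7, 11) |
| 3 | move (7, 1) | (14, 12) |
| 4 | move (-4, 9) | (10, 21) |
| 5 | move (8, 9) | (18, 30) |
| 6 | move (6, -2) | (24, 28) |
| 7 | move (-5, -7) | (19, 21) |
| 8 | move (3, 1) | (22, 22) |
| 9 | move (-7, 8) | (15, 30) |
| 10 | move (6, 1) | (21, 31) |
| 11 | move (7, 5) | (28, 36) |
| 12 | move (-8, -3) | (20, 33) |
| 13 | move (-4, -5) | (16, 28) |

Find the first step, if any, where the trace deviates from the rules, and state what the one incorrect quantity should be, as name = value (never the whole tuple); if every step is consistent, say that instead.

no error

Recomputing the run from the initial state:
step 1: x = -2, y = 2
step 2: x = 7, y = 11
step 3: x = 14, y = 12
step 4: x = 10, y = 21
step 5: x = 18, y = 30
step 6: x = 24, y = 28
step 7: x = 19, y = 21
step 8: x = 22, y = 22
step 9: x = 15, y = 30
step 10: x = 21, y = 31
step 11: x = 28, y = 36
step 12: x = 20, y = 33
step 13: x = 16, y = 28
This matches the trace at every step.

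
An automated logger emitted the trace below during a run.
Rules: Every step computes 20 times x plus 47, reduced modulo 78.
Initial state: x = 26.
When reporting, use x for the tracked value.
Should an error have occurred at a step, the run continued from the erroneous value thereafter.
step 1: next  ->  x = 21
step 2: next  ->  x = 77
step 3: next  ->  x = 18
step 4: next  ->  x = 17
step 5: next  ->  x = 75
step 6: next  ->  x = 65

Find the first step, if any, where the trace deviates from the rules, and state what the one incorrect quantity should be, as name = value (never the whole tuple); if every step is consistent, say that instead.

step 3, x = 27

Step 1: x = (20*26 + 47) mod 78 = 21 — no discrepancy.
Step 2: x = (20*21 + 47) mod 78 = 77 — exactly as logged.
Step 3: x = (20*77 + 47) mod 78 = 27 — the entry is off here.
The audit stops at step 3: the recorded entry is wrong and should be x = 27.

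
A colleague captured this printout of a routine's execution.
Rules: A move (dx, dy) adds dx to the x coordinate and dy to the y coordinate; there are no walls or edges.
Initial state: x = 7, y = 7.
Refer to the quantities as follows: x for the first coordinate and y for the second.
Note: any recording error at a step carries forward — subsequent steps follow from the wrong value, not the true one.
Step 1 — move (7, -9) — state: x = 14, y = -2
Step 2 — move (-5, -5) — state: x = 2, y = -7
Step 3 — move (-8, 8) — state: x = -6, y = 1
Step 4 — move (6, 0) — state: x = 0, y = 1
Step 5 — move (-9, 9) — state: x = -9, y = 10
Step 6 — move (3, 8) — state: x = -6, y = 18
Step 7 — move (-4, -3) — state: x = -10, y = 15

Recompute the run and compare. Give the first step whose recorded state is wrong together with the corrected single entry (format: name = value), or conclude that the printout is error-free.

step 2, x = 9

step 1: x = 7 + (7) = 14, y = 7 + (-9) = -2 -> exactly as logged
step 2: x = 14 + (-5) = 9, y = -2 + (-5) = -7 -> the recorded entry deviates here
The audit stops at step 2: the recorded entry is wrong and should be x = 9.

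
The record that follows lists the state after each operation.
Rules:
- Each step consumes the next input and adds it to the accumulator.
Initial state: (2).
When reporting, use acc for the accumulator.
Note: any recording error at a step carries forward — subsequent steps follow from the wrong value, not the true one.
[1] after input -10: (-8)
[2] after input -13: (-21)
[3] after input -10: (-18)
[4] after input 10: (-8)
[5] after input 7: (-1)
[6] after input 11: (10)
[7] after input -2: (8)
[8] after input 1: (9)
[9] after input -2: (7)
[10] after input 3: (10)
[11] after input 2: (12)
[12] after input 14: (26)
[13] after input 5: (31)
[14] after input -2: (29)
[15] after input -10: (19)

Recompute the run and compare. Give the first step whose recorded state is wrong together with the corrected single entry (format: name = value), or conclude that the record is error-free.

step 3, acc = -31

step 1: acc = 2 + -10 = -8 -> exactly as logged
step 2: acc = -8 + -13 = -21 -> in agreement
step 3: acc = -21 + -10 = -31 -> first mismatch against the record
That makes step 3 the first incorrect line — acc = -31 is what it should show.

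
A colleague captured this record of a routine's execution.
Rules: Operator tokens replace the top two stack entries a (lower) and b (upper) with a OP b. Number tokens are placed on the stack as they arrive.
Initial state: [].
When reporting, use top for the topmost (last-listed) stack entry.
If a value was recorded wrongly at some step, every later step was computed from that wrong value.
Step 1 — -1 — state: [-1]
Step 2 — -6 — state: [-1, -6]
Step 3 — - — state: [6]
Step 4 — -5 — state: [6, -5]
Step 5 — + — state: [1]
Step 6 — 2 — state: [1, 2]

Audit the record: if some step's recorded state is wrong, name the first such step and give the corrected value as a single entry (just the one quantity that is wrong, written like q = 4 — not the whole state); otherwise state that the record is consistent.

step 3, top = 5

step 1: push -1: top = -1 -> exactly as logged
step 2: push -6: top = -6 -> in agreement
step 3: -1 - -6 = 5 -> the recorded entry deviates here
Step 3 is the first one off; corrected, top = 5.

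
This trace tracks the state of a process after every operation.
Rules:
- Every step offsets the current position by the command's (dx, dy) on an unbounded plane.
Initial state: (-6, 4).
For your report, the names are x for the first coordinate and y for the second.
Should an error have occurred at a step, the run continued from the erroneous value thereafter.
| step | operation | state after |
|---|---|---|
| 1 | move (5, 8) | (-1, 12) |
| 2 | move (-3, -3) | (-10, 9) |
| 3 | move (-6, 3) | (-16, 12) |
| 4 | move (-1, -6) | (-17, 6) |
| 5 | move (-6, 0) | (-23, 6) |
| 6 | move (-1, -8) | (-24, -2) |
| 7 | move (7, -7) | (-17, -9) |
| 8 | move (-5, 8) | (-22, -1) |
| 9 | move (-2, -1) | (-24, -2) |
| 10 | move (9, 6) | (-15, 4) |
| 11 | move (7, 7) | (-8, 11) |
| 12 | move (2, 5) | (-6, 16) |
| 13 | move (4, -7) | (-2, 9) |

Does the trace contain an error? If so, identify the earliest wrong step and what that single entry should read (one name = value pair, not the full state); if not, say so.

step 2, x = -4

Recomputing the run from the initial state:
step 1: x = -1, y = 12
step 2: x = -4, y = 9
step 3: x = -10, y = 12
step 4: x = -11, y = 6
step 5: x = -17, y = 6
step 6: x = -18, y = -2
step 7: x = -11, y = -9
step 8: x = -16, y = -1
step 9: x = -18, y = -2
step 10: x = -9, y = 4
step 11: x = -2, y = 11
step 12: x = 0, y = 16
step 13: x = 4, y = 9
The first disagreement with the trace is at step 2, where the value should be x = -4.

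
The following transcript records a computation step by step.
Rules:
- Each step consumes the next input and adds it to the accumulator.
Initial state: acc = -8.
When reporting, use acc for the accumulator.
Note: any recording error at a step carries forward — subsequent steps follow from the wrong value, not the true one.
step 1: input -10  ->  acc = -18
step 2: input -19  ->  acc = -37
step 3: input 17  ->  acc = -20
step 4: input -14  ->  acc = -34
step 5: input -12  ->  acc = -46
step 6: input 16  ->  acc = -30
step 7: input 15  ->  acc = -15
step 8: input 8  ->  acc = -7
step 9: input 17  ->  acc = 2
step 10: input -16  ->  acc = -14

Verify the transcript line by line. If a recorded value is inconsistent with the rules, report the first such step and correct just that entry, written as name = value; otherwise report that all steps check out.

step 9, acc = 10

step 1: acc = -8 + -10 = -18 -> no discrepancy
step 2: acc = -18 + -19 = -37 -> same as recorded
step 3: acc = -37 + 17 = -20 -> confirmed correct
step 4: acc = -20 + -14 = -34 -> same as recorded
step 5: acc = -34 + -12 = -46 -> matches
step 6: acc = -46 + 16 = -30 -> same as recorded
step 7: acc = -30 + 15 = -15 -> consistent with the transcript
step 8: acc = -15 + 8 = -7 -> in agreement
step 9: acc = -7 + 17 = 10 -> the transcript has a different value
So the first discrepancy is step 9, where the right value is acc = 10.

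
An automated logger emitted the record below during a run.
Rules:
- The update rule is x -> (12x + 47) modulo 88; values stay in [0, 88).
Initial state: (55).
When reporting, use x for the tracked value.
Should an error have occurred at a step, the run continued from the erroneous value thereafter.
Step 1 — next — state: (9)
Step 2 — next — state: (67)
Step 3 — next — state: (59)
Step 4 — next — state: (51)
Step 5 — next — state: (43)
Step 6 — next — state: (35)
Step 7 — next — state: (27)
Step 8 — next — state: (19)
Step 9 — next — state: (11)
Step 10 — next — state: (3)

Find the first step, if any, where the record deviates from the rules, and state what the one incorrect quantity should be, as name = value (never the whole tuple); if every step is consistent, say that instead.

step 1, x = 3

1. x = (12*55 + 47) mod 88 = 3 (a discrepancy with the record)
Conclusion: step 1 carries the first error; the entry should be x = 3.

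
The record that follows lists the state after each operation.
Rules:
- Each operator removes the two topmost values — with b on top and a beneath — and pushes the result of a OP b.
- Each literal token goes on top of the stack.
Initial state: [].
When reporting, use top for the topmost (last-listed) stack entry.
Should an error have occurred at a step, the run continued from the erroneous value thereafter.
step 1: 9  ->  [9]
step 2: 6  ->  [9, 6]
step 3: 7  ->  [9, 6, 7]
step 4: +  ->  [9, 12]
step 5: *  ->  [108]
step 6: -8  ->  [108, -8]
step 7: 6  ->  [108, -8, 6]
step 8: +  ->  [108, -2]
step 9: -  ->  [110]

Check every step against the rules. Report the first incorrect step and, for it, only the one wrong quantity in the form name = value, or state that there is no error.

step 4, top = 13

Recomputing the run from the initial state:
step 1: [9]
step 2: [9, 6]
step 3: [9, 6, 7]
step 4: [9, 13]
step 5: [117]
step 6: [117, -8]
step 7: [117, -8, 6]
step 8: [117, -2]
step 9: [119]
The first disagreement with the record is at step 4, where the value should be top = 13.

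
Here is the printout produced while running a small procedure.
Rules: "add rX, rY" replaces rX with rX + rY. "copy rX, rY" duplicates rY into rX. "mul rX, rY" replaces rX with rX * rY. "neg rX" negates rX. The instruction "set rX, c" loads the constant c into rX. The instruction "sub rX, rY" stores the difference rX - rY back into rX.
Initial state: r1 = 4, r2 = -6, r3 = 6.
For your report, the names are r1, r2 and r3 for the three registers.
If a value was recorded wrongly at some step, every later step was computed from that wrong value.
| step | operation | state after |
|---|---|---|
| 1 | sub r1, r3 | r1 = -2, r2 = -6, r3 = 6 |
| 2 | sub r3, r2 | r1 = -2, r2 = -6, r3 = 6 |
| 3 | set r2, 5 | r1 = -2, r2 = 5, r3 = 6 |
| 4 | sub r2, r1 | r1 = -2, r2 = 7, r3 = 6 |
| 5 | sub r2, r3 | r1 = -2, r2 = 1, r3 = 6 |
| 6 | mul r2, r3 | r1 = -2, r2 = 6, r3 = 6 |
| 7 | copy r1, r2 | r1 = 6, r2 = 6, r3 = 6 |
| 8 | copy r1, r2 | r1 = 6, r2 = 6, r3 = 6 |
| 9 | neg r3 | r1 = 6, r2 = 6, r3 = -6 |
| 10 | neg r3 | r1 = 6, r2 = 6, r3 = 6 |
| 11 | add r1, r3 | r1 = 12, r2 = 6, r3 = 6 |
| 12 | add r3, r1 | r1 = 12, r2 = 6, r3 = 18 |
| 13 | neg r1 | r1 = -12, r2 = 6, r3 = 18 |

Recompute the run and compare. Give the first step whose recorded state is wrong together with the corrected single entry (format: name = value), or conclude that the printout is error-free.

step 1: r1 = 4 - 6 = -2 -> matches
step 2: r3 = 6 - -6 = 12 -> the printout has a different value
Step 2 is the first one off; corrected, r3 = 12.

step 2, r3 = 12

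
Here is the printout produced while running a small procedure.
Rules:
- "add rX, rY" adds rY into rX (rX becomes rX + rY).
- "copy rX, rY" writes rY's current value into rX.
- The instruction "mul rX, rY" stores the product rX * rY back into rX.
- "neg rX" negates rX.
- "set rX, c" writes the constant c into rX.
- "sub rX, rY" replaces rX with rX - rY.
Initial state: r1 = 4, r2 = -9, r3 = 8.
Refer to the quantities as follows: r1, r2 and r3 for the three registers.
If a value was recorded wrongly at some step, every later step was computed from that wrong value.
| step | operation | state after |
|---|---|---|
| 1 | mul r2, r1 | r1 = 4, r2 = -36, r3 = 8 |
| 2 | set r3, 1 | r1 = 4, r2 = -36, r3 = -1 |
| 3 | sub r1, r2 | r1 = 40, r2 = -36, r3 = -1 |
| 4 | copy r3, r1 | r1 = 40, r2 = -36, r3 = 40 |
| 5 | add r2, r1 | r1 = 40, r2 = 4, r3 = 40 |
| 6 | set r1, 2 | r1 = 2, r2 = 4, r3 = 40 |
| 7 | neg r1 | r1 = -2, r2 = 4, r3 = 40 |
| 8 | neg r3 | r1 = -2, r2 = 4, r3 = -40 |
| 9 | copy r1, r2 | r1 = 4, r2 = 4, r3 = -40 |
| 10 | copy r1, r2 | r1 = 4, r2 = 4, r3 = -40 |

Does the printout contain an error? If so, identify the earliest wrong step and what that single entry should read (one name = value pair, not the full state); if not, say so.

step 1: r2 = -9 * 4 = -36 -> checks out
step 2: r3 = 1 -> first mismatch against the printout
The audit stops at step 2: the recorded entry is wrong and should be r3 = 1.

step 2, r3 = 1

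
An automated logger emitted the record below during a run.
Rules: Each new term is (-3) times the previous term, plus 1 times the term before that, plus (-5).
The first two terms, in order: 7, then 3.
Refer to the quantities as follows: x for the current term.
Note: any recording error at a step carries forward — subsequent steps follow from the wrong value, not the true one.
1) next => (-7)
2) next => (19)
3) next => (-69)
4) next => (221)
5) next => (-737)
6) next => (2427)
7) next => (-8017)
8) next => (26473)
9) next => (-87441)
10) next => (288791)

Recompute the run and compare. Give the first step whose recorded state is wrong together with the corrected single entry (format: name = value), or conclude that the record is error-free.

Step 1: x = -3*(3) + (1)*(7) + (-5) = -7 — confirmed correct.
Step 2: x = -3*(-7) + (1)*(3) + (-5) = 19 — exactly as logged.
Step 3: x = -3*(19) + (1)*(-7) + (-5) = -69 — exactly as logged.
Step 4: x = -3*(-69) + (1)*(19) + (-5) = 221 — confirmed correct.
Step 5: x = -3*(221) + (1)*(-69) + (-5) = -737 — consistent with the record.
Step 6: x = -3*(-737) + (1)*(221) + (-5) = 2427 — checks out.
Step 7: x = -3*(2427) + (1)*(-737) + (-5) = -8023 — first mismatch against the record.
First incorrect step: 7; the correct value is x = -8023.

step 7, x = -8023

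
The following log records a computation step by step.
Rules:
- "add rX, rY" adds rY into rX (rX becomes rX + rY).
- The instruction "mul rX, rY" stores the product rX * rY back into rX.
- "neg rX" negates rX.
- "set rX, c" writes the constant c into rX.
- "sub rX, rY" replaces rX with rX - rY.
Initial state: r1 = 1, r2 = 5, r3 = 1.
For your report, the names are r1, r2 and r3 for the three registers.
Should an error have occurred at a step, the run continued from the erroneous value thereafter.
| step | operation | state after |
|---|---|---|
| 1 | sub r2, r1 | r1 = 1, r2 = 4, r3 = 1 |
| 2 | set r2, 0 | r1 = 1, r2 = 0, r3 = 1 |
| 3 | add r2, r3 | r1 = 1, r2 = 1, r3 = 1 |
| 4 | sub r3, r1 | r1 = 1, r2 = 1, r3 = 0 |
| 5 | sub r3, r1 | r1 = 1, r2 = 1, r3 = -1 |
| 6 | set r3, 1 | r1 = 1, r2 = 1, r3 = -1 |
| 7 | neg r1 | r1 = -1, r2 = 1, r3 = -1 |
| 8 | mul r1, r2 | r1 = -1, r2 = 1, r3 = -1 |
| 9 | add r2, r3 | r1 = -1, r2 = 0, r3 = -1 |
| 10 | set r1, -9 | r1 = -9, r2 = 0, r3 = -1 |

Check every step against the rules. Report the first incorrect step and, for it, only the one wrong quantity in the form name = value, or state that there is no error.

Step 1: r2 = 5 - 1 = 4 — consistent with the log.
Step 2: r2 = 0 — agrees with the log.
Step 3: r2 = 0 + 1 = 1 — matches.
Step 4: r3 = 1 - 1 = 0 — same as recorded.
Step 5: r3 = 0 - 1 = -1 — matches.
Step 6: r3 = 1 — a discrepancy with the log.
So the first discrepancy is step 6, where the right value is r3 = 1.

step 6, r3 = 1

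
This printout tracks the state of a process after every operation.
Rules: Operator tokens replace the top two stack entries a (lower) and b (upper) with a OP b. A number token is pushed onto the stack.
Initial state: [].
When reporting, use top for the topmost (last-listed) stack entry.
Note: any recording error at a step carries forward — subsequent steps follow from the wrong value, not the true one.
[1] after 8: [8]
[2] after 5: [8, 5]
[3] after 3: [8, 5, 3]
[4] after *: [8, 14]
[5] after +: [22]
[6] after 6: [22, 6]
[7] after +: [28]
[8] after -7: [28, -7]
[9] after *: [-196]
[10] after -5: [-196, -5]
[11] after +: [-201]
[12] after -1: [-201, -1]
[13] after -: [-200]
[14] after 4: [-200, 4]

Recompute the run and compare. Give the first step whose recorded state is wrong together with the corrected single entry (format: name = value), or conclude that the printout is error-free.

Recomputing the run from the initial state:
step 1: [8]
step 2: [8, 5]
step 3: [8, 5, 3]
step 4: [8, 15]
step 5: [23]
step 6: [23, 6]
step 7: [29]
step 8: [29, -7]
step 9: [-203]
step 10: [-203, -5]
step 11: [-208]
step 12: [-208, -1]
step 13: [-207]
step 14: [-207, 4]
The first disagreement with the printout is at step 4, where the value should be top = 15.

step 4, top = 15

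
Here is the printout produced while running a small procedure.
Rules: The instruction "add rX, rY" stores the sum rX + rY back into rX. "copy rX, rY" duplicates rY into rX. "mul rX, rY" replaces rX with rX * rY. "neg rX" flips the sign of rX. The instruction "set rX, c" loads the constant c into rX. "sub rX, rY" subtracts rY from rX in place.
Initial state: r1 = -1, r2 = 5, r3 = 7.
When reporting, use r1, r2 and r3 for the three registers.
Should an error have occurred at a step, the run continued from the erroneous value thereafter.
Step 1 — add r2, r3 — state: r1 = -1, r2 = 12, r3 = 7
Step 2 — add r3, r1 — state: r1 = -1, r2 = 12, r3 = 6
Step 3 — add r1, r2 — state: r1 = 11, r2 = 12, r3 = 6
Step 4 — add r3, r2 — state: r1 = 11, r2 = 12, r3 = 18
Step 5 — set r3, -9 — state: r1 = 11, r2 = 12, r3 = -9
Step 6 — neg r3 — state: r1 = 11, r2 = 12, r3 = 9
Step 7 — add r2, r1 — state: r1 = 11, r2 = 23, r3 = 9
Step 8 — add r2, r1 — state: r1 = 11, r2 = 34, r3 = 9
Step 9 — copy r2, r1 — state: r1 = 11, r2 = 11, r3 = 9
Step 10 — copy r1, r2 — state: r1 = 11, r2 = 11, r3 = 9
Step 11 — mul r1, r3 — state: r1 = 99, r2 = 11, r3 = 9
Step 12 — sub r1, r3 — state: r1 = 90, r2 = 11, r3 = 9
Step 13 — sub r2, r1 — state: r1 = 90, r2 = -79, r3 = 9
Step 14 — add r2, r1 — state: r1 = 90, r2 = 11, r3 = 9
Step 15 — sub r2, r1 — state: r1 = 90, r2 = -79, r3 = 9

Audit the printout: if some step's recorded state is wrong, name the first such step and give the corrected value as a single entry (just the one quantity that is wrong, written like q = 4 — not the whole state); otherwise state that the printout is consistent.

no error

Step 1: r2 = 5 + 7 = 12 — same as recorded.
Step 2: r3 = 7 + -1 = 6 — matches.
Step 3: r1 = -1 + 12 = 11 — checks out.
Step 4: r3 = 6 + 12 = 18 — same as recorded.
Step 5: r3 = -9 — agrees with the printout.
Step 6: r3 = -(-9) = 9 — agrees with the printout.
Step 7: r2 = 12 + 11 = 23 — same as recorded.
Step 8: r2 = 23 + 11 = 34 — matches.
Step 9: r2 = 11 — confirmed correct.
Step 10: r1 = 11 — checks out.
Step 11: r1 = 11 * 9 = 99 — in agreement.
Step 12: r1 = 99 - 9 = 90 — matches.
Step 13: r2 = 11 - 90 = -79 — consistent with the printout.
Step 14: r2 = -79 + 90 = 11 — in agreement.
Step 15: r2 = 11 - 90 = -79 — same as recorded.
All entries verified; no error found.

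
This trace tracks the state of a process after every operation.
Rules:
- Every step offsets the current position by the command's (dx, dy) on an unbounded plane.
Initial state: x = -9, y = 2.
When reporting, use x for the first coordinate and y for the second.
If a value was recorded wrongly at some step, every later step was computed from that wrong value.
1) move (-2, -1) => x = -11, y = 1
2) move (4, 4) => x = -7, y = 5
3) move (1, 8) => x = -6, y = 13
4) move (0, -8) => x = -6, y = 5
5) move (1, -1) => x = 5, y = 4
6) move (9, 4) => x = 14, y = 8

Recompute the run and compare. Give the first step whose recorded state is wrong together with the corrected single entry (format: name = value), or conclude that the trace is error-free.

step 1: x = -9 + (-2) = -11, y = 2 + (-1) = 1 -> checks out
step 2: x = -11 + (4) = -7, y = 1 + (4) = 5 -> no discrepancy
step 3: x = -7 + (1) = -6, y = 5 + (8) = 13 -> confirmed correct
step 4: x = -6 + (0) = -6, y = 13 + (-8) = 5 -> agrees with the trace
step 5: x = -6 + (1) = -5, y = 5 + (-1) = 4 -> first mismatch against the trace
Step 5 is the first one off; corrected, x = -5.

step 5, x = -5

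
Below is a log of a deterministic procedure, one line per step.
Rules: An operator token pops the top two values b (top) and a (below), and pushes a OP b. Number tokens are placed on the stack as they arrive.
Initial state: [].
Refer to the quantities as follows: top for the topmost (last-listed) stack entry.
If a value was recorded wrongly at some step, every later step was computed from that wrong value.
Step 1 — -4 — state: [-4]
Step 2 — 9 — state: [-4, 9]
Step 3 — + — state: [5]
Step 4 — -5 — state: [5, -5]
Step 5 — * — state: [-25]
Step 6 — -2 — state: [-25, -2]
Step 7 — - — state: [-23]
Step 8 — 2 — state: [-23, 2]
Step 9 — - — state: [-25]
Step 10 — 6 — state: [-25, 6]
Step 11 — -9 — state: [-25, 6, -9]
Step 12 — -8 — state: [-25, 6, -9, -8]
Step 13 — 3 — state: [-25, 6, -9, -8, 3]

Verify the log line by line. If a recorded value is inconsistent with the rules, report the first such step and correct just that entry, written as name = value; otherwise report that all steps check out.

no error

Step 1: push -4: top = -4 — matches.
Step 2: push 9: top = 9 — verified.
Step 3: -4 + 9 = 5 — agrees with the log.
Step 4: push -5: top = -5 — same as recorded.
Step 5: 5 * -5 = -25 — no discrepancy.
Step 6: push -2: top = -2 — no discrepancy.
Step 7: -25 - -2 = -23 — exactly as logged.
Step 8: push 2: top = 2 — same as recorded.
Step 9: -23 - 2 = -25 — same as recorded.
Step 10: push 6: top = 6 — matches.
Step 11: push -9: top = -9 — consistent with the log.
Step 12: push -8: top = -8 — same as recorded.
Step 13: push 3: top = 3 — no discrepancy.
Nothing is out of place; the run is error-free.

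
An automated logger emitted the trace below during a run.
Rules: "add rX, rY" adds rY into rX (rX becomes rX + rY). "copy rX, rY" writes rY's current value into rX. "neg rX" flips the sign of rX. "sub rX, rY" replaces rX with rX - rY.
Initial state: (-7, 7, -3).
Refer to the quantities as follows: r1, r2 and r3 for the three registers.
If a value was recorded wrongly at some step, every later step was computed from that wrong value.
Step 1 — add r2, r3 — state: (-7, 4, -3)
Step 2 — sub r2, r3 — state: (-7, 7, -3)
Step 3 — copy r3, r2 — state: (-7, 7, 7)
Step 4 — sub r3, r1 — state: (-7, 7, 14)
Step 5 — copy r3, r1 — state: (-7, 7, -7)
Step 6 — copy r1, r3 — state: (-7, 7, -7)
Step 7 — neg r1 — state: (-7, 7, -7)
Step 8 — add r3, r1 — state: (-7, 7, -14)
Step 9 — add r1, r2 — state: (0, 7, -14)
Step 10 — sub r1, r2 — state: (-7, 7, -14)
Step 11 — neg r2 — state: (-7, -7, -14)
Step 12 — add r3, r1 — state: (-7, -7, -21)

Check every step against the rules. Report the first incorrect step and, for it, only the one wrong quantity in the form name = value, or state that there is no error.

Recomputing the run from the initial state:
step 1: r1 = -7, r2 = 4, r3 = -3
step 2: r1 = -7, r2 = 7, r3 = -3
step 3: r1 = -7, r2 = 7, r3 = 7
step 4: r1 = -7, r2 = 7, r3 = 14
step 5: r1 = -7, r2 = 7, r3 = -7
step 6: r1 = -7, r2 = 7, r3 = -7
step 7: r1 = 7, r2 = 7, r3 = -7
step 8: r1 = 7, r2 = 7, r3 = 0
step 9: r1 = 14, r2 = 7, r3 = 0
step 10: r1 = 7, r2 = 7, r3 = 0
step 11: r1 = 7, r2 = -7, r3 = 0
step 12: r1 = 7, r2 = -7, r3 = 7
The first disagreement with the trace is at step 7, where the value should be r1 = 7.

step 7, r1 = 7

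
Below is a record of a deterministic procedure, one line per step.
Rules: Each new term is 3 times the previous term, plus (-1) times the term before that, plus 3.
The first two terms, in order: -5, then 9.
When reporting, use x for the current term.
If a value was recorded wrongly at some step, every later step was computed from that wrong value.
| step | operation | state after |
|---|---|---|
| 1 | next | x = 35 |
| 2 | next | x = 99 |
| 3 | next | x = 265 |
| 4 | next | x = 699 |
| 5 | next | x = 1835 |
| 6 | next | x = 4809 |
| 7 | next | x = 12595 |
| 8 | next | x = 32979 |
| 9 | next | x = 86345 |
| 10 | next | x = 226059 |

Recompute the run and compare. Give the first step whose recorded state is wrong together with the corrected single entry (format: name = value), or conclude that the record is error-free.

no error

step 1: x = 3*(9) + (-1)*(-5) + (3) = 35 -> exactly as logged
step 2: x = 3*(35) + (-1)*(9) + (3) = 99 -> verified
step 3: x = 3*(99) + (-1)*(35) + (3) = 265 -> exactly as logged
step 4: x = 3*(265) + (-1)*(99) + (3) = 699 -> no discrepancy
step 5: x = 3*(699) + (-1)*(265) + (3) = 1835 -> agrees with the record
step 6: x = 3*(1835) + (-1)*(699) + (3) = 4809 -> exactly as logged
step 7: x = 3*(4809) + (-1)*(1835) + (3) = 12595 -> same as recorded
step 8: x = 3*(12595) + (-1)*(4809) + (3) = 32979 -> matches
step 9: x = 3*(32979) + (-1)*(12595) + (3) = 86345 -> confirmed correct
step 10: x = 3*(86345) + (-1)*(32979) + (3) = 226059 -> checks out
All entries verified; no error found.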